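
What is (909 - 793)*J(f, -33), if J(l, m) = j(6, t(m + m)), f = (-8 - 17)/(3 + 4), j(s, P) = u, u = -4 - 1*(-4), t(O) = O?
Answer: 0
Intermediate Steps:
u = 0 (u = -4 + 4 = 0)
j(s, P) = 0
f = -25/7 ≈ -3.5714
J(l, m) = 0
(909 - 793)*J(f, -33) = (909 - 793)*0 = 116*0 = 0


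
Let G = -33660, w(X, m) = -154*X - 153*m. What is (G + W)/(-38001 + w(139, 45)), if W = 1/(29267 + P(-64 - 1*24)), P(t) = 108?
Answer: 988762499/1947327500 ≈ 0.50775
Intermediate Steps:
W = 1/29375 (W = 1/(29267 + 108) = 1/29375 ≈ 3.4043e-5)
(G + W)/(-38001 + w(139, 45)) = (-33660 + 1/29375)/(-38001 + (-154*139 - 153*45)) = -988762499/(29375*(-38001 + (-21406 - 6885))) = -988762499/(29375*(-38001 - 28291)) = -988762499/29375/(-66292) = -988762499/29375*(-1/66292) = 988762499/1947327500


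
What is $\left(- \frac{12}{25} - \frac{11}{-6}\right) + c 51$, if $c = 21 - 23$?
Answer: $- \frac{15097}{150} \approx -100.65$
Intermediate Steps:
$c = -2$
$\left(- \frac{12}{25} - \frac{11}{-6}\right) + c 51 = \left(- \frac{12}{25} - \frac{11}{-6}\right) - 102 = \left(\left(-12\right) \frac{1}{25} - - \frac{11}{6}\right) - 102 = \left(- \frac{12}{25} + \frac{11}{6}\right) - 102 = \frac{203}{150} - 102 = - \frac{15097}{150}$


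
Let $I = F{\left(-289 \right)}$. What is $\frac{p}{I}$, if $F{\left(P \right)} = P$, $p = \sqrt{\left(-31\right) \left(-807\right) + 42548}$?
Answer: $- \frac{\sqrt{67565}}{289} \approx -0.89942$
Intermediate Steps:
$p = \sqrt{67565}$ ($p = \sqrt{25017 + 42548} = \sqrt{67565} \approx 259.93$)
$I = -289$
$\frac{p}{I} = \frac{\sqrt{67565}}{-289} = \sqrt{67565} \left(- \frac{1}{289}\right) = - \frac{\sqrt{67565}}{289}$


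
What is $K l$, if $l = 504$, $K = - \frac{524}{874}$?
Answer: $- \frac{132048}{437} \approx -302.17$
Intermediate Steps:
$K = - \frac{262}{437}$ ($K = \left(-524\right) \frac{1}{874} = - \frac{262}{437} \approx -0.59954$)
$K l = \left(- \frac{262}{437}\right) 504 = - \frac{132048}{437}$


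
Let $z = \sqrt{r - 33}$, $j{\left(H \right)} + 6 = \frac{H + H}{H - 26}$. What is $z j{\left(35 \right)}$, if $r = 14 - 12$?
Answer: $\frac{16 i \sqrt{31}}{9} \approx 9.8983 i$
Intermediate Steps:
$r = 2$ ($r = 14 - 12 = 2$)
$j{\left(H \right)} = -6 + \frac{2 H}{-26 + H}$ ($j{\left(H \right)} = -6 + \frac{H + H}{H - 26} = -6 + \frac{2 H}{-26 + H}$)
$z = i \sqrt{31}$ ($z = \sqrt{2 - 33} = \sqrt{-31} = i \sqrt{31} \approx 5.5678 i$)
$z j{\left(35 \right)} = i \sqrt{31} \frac{4 \left(39 - 35\right)}{-26 + 35} = i \sqrt{31} \frac{4 \left(39 - 35\right)}{9} = i \sqrt{31} \cdot 4 \cdot \frac{1}{9} \cdot 4 = i \sqrt{31} \cdot \frac{16}{9} = \frac{16 i \sqrt{31}}{9}$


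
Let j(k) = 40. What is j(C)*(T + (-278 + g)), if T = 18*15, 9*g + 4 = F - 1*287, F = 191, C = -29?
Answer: -6880/9 ≈ -764.44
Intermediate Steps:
g = -100/9 (g = -4/9 + (191 - 1*287)/9 = -4/9 + (191 - 287)/9 = -4/9 + (1/9)*(-96) = -4/9 - 32/3 = -100/9 ≈ -11.111)
T = 270
j(C)*(T + (-278 + g)) = 40*(270 + (-278 - 100/9)) = 40*(270 - 2602/9) = 40*(-172/9) = -6880/9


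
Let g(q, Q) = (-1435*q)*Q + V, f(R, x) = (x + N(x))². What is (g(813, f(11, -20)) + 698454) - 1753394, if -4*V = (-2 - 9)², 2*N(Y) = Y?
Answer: -4204177881/4 ≈ -1.0510e+9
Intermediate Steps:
N(Y) = Y/2
V = -121/4 (V = -(-2 - 9)²/4 = -¼*(-11)² = -¼*121 = -121/4 ≈ -30.250)
f(R, x) = 9*x²/4 (f(R, x) = (x + x/2)² = (3*x/2)² = 9*x²/4)
g(q, Q) = -121/4 - 1435*Q*q (g(q, Q) = (-1435*q)*Q - 121/4 = -1435*Q*q - 121/4 = -121/4 - 1435*Q*q)
(g(813, f(11, -20)) + 698454) - 1753394 = ((-121/4 - 1435*(9/4)*(-20)²*813) + 698454) - 1753394 = ((-121/4 - 1435*(9/4)*400*813) + 698454) - 1753394 = ((-121/4 - 1435*900*813) + 698454) - 1753394 = ((-121/4 - 1049989500) + 698454) - 1753394 = (-4199958121/4 + 698454) - 1753394 = -4197164305/4 - 1753394 = -4204177881/4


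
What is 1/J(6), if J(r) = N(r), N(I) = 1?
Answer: 1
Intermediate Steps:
J(r) = 1
1/J(6) = 1/1 = 1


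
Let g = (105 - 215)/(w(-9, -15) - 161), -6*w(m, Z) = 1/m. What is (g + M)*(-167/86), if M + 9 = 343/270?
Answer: 2761927997/201851460 ≈ 13.683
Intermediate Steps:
w(m, Z) = -1/(6*m)
M = -2087/270 (M = -9 + 343/270 = -2087/270 ≈ -7.7296)
g = 5940/8693 (g = (105 - 215)/(-⅙/(-9) - 161) = -110/(-⅙*(-⅑) - 161) = -110/(1/54 - 161) = -110/(-8693/54) = -110*(-54/8693) = 5940/8693 ≈ 0.68331)
(g + M)*(-167/86) = (5940/8693 - 2087/270)*(-167/86) = -(-2761927997)/(2347110*86) = -16538491/2347110*(-167/86) = 2761927997/201851460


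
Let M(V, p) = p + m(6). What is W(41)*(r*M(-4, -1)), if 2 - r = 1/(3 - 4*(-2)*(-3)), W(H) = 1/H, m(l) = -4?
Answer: -215/861 ≈ -0.24971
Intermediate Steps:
M(V, p) = -4 + p (M(V, p) = p - 4 = -4 + p)
r = 43/21 (r = 2 - 1/(3 - 4*(-2)*(-3)) = 2 - 1/(3 + 8*(-3)) = 2 - 1/(3 - 24) = 2 - 1/(-21) = 2 - 1*(-1/21) = 2 + 1/21 = 43/21 ≈ 2.0476)
W(41)*(r*M(-4, -1)) = (43*(-4 - 1)/21)/41 = ((43/21)*(-5))/41 = (1/41)*(-215/21) = -215/861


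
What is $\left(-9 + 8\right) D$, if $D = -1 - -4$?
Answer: $-3$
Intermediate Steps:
$D = 3$ ($D = -1 + 4 = 3$)
$\left(-9 + 8\right) D = \left(-9 + 8\right) 3 = \left(-1\right) 3 = -3$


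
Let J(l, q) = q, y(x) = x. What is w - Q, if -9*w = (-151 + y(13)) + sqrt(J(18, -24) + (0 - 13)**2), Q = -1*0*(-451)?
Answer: 46/3 - sqrt(145)/9 ≈ 13.995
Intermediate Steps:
Q = 0 (Q = 0*(-451) = 0)
w = 46/3 - sqrt(145)/9 (w = -((-151 + 13) + sqrt(-24 + (0 - 13)**2))/9 = -(-138 + sqrt(-24 + (-13)**2))/9 = -(-138 + sqrt(-24 + 169))/9 = -(-138 + sqrt(145))/9 = 46/3 - sqrt(145)/9 ≈ 13.995)
w - Q = (46/3 - sqrt(145)/9) - 1*0 = (46/3 - sqrt(145)/9) + 0 = 46/3 - sqrt(145)/9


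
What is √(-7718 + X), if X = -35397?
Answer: I*√43115 ≈ 207.64*I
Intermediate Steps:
√(-7718 + X) = √(-7718 - 35397) = √(-43115) = I*√43115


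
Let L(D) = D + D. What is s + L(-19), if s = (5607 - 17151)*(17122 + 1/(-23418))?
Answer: -771452950694/3903 ≈ -1.9766e+8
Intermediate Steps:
L(D) = 2*D
s = -771452802380/3903 (s = -11544*(17122 - 1/23418) = -11544*400962995/23418 = -771452802380/3903 ≈ -1.9766e+8)
s + L(-19) = -771452802380/3903 + 2*(-19) = -771452802380/3903 - 38 = -771452950694/3903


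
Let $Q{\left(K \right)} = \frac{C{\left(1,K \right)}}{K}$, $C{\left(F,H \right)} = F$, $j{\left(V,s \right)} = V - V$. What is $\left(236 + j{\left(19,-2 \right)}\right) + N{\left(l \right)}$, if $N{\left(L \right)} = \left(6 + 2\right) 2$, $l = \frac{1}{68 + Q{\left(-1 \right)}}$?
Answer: $252$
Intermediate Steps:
$j{\left(V,s \right)} = 0$
$Q{\left(K \right)} = \frac{1}{K}$ ($Q{\left(K \right)} = 1 \frac{1}{K} = \frac{1}{K}$)
$l = \frac{1}{67}$ ($l = \frac{1}{68 + \frac{1}{-1}} = \frac{1}{68 - 1} = \frac{1}{67} \approx 0.014925$)
$N{\left(L \right)} = 16$ ($N{\left(L \right)} = 8 \cdot 2 = 16$)
$\left(236 + j{\left(19,-2 \right)}\right) + N{\left(l \right)} = \left(236 + 0\right) + 16 = 236 + 16 = 252$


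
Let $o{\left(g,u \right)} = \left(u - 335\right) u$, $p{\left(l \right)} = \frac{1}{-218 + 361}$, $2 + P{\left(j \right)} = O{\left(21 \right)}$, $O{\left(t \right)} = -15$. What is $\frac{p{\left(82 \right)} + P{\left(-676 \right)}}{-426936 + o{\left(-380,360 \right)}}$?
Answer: $\frac{405}{9960808} \approx 4.0659 \cdot 10^{-5}$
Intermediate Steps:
$P{\left(j \right)} = -17$ ($P{\left(j \right)} = -2 - 15 = -17$)
$p{\left(l \right)} = \frac{1}{143}$
$o{\left(g,u \right)} = u \left(-335 + u\right)$ ($o{\left(g,u \right)} = \left(-335 + u\right) u = u \left(-335 + u\right)$)
$\frac{p{\left(82 \right)} + P{\left(-676 \right)}}{-426936 + o{\left(-380,360 \right)}} = \frac{\frac{1}{143} - 17}{-426936 + 360 \left(-335 + 360\right)} = - \frac{2430}{143 \left(-426936 + 360 \cdot 25\right)} = - \frac{2430}{143 \left(-426936 + 9000\right)} = - \frac{2430}{143 \left(-417936\right)} = \left(- \frac{2430}{143}\right) \left(- \frac{1}{417936}\right) = \frac{405}{9960808}$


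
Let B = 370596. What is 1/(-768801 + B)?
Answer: -1/398205 ≈ -2.5113e-6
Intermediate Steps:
1/(-768801 + B) = 1/(-768801 + 370596) = 1/(-398205) = -1/398205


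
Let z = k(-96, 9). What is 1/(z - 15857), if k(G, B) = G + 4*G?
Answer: -1/16337 ≈ -6.1211e-5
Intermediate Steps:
k(G, B) = 5*G
z = -480 (z = 5*(-96) = -480)
1/(z - 15857) = 1/(-480 - 15857) = 1/(-16337) = -1/16337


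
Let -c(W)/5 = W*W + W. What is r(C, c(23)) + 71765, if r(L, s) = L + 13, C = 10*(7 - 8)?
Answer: 71768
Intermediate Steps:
c(W) = -5*W - 5*W² (c(W) = -5*(W*W + W) = -5*(W² + W) = -5*(W + W²) = -5*W - 5*W²)
C = -10 (C = 10*(-1) = -10)
r(L, s) = 13 + L
r(C, c(23)) + 71765 = (13 - 10) + 71765 = 3 + 71765 = 71768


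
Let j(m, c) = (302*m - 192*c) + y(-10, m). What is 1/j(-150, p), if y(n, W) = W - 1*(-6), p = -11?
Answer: -1/43332 ≈ -2.3078e-5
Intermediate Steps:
y(n, W) = 6 + W (y(n, W) = W + 6 = 6 + W)
j(m, c) = 6 - 192*c + 303*m (j(m, c) = (302*m - 192*c) + (6 + m) = (-192*c + 302*m) + (6 + m) = 6 - 192*c + 303*m)
1/j(-150, p) = 1/(6 - 192*(-11) + 303*(-150)) = 1/(6 + 2112 - 45450) = 1/(-43332) = -1/43332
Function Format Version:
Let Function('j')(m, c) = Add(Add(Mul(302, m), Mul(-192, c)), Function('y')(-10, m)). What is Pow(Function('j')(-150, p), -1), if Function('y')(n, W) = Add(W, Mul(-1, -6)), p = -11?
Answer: Rational(-1, 43332) ≈ -2.3078e-5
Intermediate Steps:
Function('y')(n, W) = Add(6, W) (Function('y')(n, W) = Add(W, 6) = Add(6, W))
Function('j')(m, c) = Add(6, Mul(-192, c), Mul(303, m)) (Function('j')(m, c) = Add(Add(Mul(302, m), Mul(-192, c)), Add(6, m)) = Add(Add(Mul(-192, c), Mul(302, m)), Add(6, m)) = Add(6, Mul(-192, c), Mul(303, m)))
Pow(Function('j')(-150, p), -1) = Pow(Add(6, Mul(-192, -11), Mul(303, -150)), -1) = Pow(Add(6, 2112, -45450), -1) = Pow(-43332, -1) = Rational(-1, 43332)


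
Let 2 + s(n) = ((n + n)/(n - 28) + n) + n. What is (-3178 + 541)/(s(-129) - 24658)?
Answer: 46001/434652 ≈ 0.10583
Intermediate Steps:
s(n) = -2 + 2*n + 2*n/(-28 + n) (s(n) = -2 + (((n + n)/(n - 28) + n) + n) = -2 + (((2*n)/(-28 + n) + n) + n) = -2 + ((2*n/(-28 + n) + n) + n) = -2 + ((n + 2*n/(-28 + n)) + n) = -2 + (2*n + 2*n/(-28 + n)) = -2 + 2*n + 2*n/(-28 + n))
(-3178 + 541)/(s(-129) - 24658) = (-3178 + 541)/(2*(28 + (-129)² - 28*(-129))/(-28 - 129) - 24658) = -2637/(2*(28 + 16641 + 3612)/(-157) - 24658) = -2637/(2*(-1/157)*20281 - 24658) = -2637/(-40562/157 - 24658) = -2637/(-3911868/157) = -2637*(-157/3911868) = 46001/434652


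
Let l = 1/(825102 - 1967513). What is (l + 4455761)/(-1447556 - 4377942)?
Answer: -363593598555/475365213977 ≈ -0.76487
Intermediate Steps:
l = -1/1142411 (l = 1/(-1142411) = -1/1142411 ≈ -8.7534e-7)
(l + 4455761)/(-1447556 - 4377942) = (-1/1142411 + 4455761)/(-1447556 - 4377942) = (5090310379770/1142411)/(-5825498) = (5090310379770/1142411)*(-1/5825498) = -363593598555/475365213977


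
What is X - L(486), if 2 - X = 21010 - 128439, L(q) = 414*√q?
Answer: 107431 - 3726*√6 ≈ 98304.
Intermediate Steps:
X = 107431 (X = 2 - (21010 - 128439) = 2 - 1*(-107429) = 2 + 107429 = 107431)
X - L(486) = 107431 - 414*√486 = 107431 - 414*9*√6 = 107431 - 3726*√6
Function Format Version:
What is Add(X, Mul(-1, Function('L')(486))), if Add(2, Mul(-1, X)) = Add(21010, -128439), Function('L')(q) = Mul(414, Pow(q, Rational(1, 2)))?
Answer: Add(107431, Mul(-3726, Pow(6, Rational(1, 2)))) ≈ 98304.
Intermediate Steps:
X = 107431 (X = Add(2, Mul(-1, Add(21010, -128439))) = Add(2, Mul(-1, -107429)) = Add(2, 107429) = 107431)
Add(X, Mul(-1, Function('L')(486))) = Add(107431, Mul(-1, Mul(414, Pow(486, Rational(1, 2))))) = Add(107431, Mul(-1, Mul(414, Mul(9, Pow(6, Rational(1, 2)))))) = Add(107431, Mul(-1, Mul(3726, Pow(6, Rational(1, 2))))) = Add(107431, Mul(-3726, Pow(6, Rational(1, 2))))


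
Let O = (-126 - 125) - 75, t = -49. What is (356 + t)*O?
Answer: -100082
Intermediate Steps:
O = -326 (O = -251 - 75 = -326)
(356 + t)*O = (356 - 49)*(-326) = 307*(-326) = -100082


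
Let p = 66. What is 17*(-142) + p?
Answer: -2348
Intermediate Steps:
17*(-142) + p = 17*(-142) + 66 = -2414 + 66 = -2348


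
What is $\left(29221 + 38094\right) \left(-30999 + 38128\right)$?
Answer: $479888635$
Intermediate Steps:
$\left(29221 + 38094\right) \left(-30999 + 38128\right) = 67315 \cdot 7129 = 479888635$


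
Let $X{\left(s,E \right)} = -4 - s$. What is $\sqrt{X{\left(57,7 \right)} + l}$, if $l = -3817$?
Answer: $i \sqrt{3878} \approx 62.274 i$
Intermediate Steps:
$\sqrt{X{\left(57,7 \right)} + l} = \sqrt{\left(-4 - 57\right) - 3817} = \sqrt{-61 - 3817} = \sqrt{-3878} = i \sqrt{3878}$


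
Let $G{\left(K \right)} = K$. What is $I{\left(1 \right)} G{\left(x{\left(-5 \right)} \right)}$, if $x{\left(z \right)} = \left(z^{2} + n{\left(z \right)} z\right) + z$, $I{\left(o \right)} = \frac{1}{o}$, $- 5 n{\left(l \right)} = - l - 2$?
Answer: $23$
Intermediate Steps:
$n{\left(l \right)} = \frac{2}{5} + \frac{l}{5}$ ($n{\left(l \right)} = - \frac{- l - 2}{5} = - \frac{-2 - l}{5} = \frac{2}{5} + \frac{l}{5}$)
$x{\left(z \right)} = z + z^{2} + z \left(\frac{2}{5} + \frac{z}{5}\right)$ ($x{\left(z \right)} = \left(z^{2} + \left(\frac{2}{5} + \frac{z}{5}\right) z\right) + z = \left(z^{2} + z \left(\frac{2}{5} + \frac{z}{5}\right)\right) + z = z + z^{2} + z \left(\frac{2}{5} + \frac{z}{5}\right)$)
$I{\left(1 \right)} G{\left(x{\left(-5 \right)} \right)} = \frac{\frac{1}{5} \left(-5\right) \left(7 + 6 \left(-5\right)\right)}{1} = 1 \cdot \frac{1}{5} \left(-5\right) \left(7 - 30\right) = 1 \cdot \frac{1}{5} \left(-5\right) \left(-23\right) = 1 \cdot 23 = 23$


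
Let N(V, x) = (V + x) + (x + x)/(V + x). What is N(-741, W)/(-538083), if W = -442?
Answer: 107585/48965553 ≈ 0.0021972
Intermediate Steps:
N(V, x) = V + x + 2*x/(V + x) (N(V, x) = (V + x) + (2*x)/(V + x) = (V + x) + 2*x/(V + x) = V + x + 2*x/(V + x))
N(-741, W)/(-538083) = (((-741)**2 + (-442)**2 + 2*(-442) + 2*(-741)*(-442))/(-741 - 442))/(-538083) = ((549081 + 195364 - 884 + 655044)/(-1183))*(-1/538083) = -1/1183*1398605*(-1/538083) = -107585/91*(-1/538083) = 107585/48965553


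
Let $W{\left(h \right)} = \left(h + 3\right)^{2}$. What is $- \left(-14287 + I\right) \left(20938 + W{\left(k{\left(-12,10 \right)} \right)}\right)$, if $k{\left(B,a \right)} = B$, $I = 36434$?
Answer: $-465507793$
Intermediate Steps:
$W{\left(h \right)} = \left(3 + h\right)^{2}$
$- \left(-14287 + I\right) \left(20938 + W{\left(k{\left(-12,10 \right)} \right)}\right) = - \left(-14287 + 36434\right) \left(20938 + \left(3 - 12\right)^{2}\right) = - 22147 \left(20938 + \left(-9\right)^{2}\right) = - 22147 \left(20938 + 81\right) = - 22147 \cdot 21019 = \left(-1\right) 465507793 = -465507793$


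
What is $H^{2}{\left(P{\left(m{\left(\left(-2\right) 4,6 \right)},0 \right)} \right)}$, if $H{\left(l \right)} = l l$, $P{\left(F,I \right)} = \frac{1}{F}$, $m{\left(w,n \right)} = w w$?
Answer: $\frac{1}{16777216} \approx 5.9605 \cdot 10^{-8}$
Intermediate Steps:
$m{\left(w,n \right)} = w^{2}$
$H{\left(l \right)} = l^{2}$
$H^{2}{\left(P{\left(m{\left(\left(-2\right) 4,6 \right)},0 \right)} \right)} = \left(\left(\frac{1}{\left(\left(-2\right) 4\right)^{2}}\right)^{2}\right)^{2} = \left(\left(\frac{1}{\left(-8\right)^{2}}\right)^{2}\right)^{2} = \left(\left(\frac{1}{64}\right)^{2}\right)^{2} = \left(\frac{1}{4096}\right)^{2} = \frac{1}{16777216}$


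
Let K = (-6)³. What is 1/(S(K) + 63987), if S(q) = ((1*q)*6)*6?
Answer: 1/56211 ≈ 1.7790e-5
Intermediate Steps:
K = -216
S(q) = 36*q (S(q) = (q*6)*6 = (6*q)*6 = 36*q)
1/(S(K) + 63987) = 1/(36*(-216) + 63987) = 1/(-7776 + 63987) = 1/56211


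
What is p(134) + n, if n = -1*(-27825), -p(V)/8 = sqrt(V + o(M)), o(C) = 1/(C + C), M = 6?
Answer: 27825 - 4*sqrt(4827)/3 ≈ 27732.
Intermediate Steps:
o(C) = 1/(2*C)
p(V) = -8*sqrt(1/12 + V) (p(V) = -8*sqrt(V + (1/2)/6) = -8*sqrt(V + (1/2)*(1/6)) = -8*sqrt(V + 1/12) = -8*sqrt(1/12 + V))
n = 27825
p(134) + n = -4*sqrt(3 + 36*134)/3 + 27825 = -4*sqrt(3 + 4824)/3 + 27825 = -4*sqrt(4827)/3 + 27825 = 27825 - 4*sqrt(4827)/3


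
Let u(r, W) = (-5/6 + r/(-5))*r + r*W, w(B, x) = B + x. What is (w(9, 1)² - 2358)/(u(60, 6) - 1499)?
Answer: 2258/1909 ≈ 1.1828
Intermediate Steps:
u(r, W) = W*r + r*(-⅚ - r/5) (u(r, W) = (-5*⅙ + r*(-⅕))*r + W*r = (-⅚ - r/5)*r + W*r = r*(-⅚ - r/5) + W*r = W*r + r*(-⅚ - r/5))
(w(9, 1)² - 2358)/(u(60, 6) - 1499) = ((9 + 1)² - 2358)/((1/30)*60*(-25 - 6*60 + 30*6) - 1499) = (10² - 2358)/((1/30)*60*(-25 - 360 + 180) - 1499) = (100 - 2358)/((1/30)*60*(-205) - 1499) = -2258/(-410 - 1499) = -2258/(-1909) = -2258*(-1/1909) = 2258/1909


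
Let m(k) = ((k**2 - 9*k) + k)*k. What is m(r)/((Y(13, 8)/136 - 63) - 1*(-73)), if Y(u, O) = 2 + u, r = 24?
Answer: 1253376/1375 ≈ 911.55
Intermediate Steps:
m(k) = k*(k**2 - 8*k) (m(k) = (k**2 - 8*k)*k = k*(k**2 - 8*k))
m(r)/((Y(13, 8)/136 - 63) - 1*(-73)) = (24**2*(-8 + 24))/(((2 + 13)/136 - 63) - 1*(-73)) = (576*16)/((15*(1/136) - 63) + 73) = 9216/((15/136 - 63) + 73) = 9216/(-8553/136 + 73) = 9216/(1375/136) = 9216*(136/1375) = 1253376/1375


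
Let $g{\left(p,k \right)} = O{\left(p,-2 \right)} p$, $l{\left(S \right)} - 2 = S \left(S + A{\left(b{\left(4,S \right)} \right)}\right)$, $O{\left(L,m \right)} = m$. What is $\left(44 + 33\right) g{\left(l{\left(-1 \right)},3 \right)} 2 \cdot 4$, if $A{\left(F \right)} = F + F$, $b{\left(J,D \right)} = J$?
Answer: $6160$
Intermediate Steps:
$A{\left(F \right)} = 2 F$
$l{\left(S \right)} = 2 + S \left(8 + S\right)$ ($l{\left(S \right)} = 2 + S \left(S + 2 \cdot 4\right) = 2 + S \left(S + 8\right) = 2 + S \left(8 + S\right)$)
$g{\left(p,k \right)} = - 2 p$
$\left(44 + 33\right) g{\left(l{\left(-1 \right)},3 \right)} 2 \cdot 4 = \left(44 + 33\right) - 2 \left(2 + \left(-1\right)^{2} + 8 \left(-1\right)\right) 2 \cdot 4 = 77 - 2 \left(2 + 1 - 8\right) 2 \cdot 4 = 77 \left(-2\right) \left(-5\right) 2 \cdot 4 = 77 \cdot 10 \cdot 2 \cdot 4 = 77 \cdot 20 \cdot 4 = 77 \cdot 80 = 6160$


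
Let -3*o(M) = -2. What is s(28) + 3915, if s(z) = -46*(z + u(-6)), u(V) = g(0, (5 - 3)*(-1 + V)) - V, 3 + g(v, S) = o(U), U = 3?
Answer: 7375/3 ≈ 2458.3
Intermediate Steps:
o(M) = ⅔ (o(M) = -⅓*(-2) = ⅔)
g(v, S) = -7/3 (g(v, S) = -3 + ⅔ = -7/3)
u(V) = -7/3 - V
s(z) = -506/3 - 46*z (s(z) = -46*(z + (-7/3 - 1*(-6))) = -46*(z + (-7/3 + 6)) = -46*(z + 11/3) = -46*(11/3 + z) = -506/3 - 46*z)
s(28) + 3915 = (-506/3 - 46*28) + 3915 = (-506/3 - 1288) + 3915 = -4370/3 + 3915 = 7375/3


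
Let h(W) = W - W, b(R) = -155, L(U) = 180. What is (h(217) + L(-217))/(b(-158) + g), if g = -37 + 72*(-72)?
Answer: -15/448 ≈ -0.033482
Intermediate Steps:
g = -5221 (g = -37 - 5184 = -5221)
h(W) = 0
(h(217) + L(-217))/(b(-158) + g) = (0 + 180)/(-155 - 5221) = 180/(-5376) = 180*(-1/5376) = -15/448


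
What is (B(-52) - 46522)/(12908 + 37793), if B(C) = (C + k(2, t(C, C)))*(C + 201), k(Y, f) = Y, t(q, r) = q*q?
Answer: -53972/50701 ≈ -1.0645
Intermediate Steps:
t(q, r) = q²
B(C) = (2 + C)*(201 + C) (B(C) = (C + 2)*(C + 201) = (2 + C)*(201 + C))
(B(-52) - 46522)/(12908 + 37793) = ((402 + (-52)² + 203*(-52)) - 46522)/(12908 + 37793) = ((402 + 2704 - 10556) - 46522)/50701 = (-7450 - 46522)*(1/50701) = -53972*1/50701 = -53972/50701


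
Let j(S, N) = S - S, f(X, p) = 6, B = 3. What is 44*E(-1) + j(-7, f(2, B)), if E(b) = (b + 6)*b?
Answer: -220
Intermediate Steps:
j(S, N) = 0
E(b) = b*(6 + b) (E(b) = (6 + b)*b = b*(6 + b))
44*E(-1) + j(-7, f(2, B)) = 44*(-(6 - 1)) + 0 = 44*(-1*5) + 0 = 44*(-5) + 0 = -220 + 0 = -220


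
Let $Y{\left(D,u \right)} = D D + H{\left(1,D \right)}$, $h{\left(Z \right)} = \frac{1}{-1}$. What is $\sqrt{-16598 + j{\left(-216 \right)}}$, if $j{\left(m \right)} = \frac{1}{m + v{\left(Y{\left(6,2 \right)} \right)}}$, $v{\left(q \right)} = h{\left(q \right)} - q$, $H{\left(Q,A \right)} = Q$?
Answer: $\frac{61 i \sqrt{287782}}{254} \approx 128.83 i$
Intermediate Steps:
$h{\left(Z \right)} = -1$
$Y{\left(D,u \right)} = 1 + D^{2}$ ($Y{\left(D,u \right)} = D D + 1 = D^{2} + 1 = 1 + D^{2}$)
$v{\left(q \right)} = -1 - q$
$j{\left(m \right)} = \frac{1}{-38 + m}$ ($j{\left(m \right)} = \frac{1}{m - 38} = \frac{1}{-38 + m}$)
$\sqrt{-16598 + j{\left(-216 \right)}} = \sqrt{-16598 + \frac{1}{-38 - 216}} = \sqrt{-16598 + \frac{1}{-254}} = \sqrt{-16598 - \frac{1}{254}} = \sqrt{- \frac{4215893}{254}} = \frac{61 i \sqrt{287782}}{254}$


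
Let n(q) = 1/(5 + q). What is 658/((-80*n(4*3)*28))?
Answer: -799/160 ≈ -4.9938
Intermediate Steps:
658/((-80*n(4*3)*28)) = 658/((-80/(5 + 4*3)*28)) = 658/((-80/(5 + 12)*28)) = 658/((-80/17*28)) = 658/(-2240/17) = 658*(-17/2240) = -799/160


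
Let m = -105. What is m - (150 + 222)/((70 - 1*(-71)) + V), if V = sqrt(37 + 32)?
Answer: -177726/1651 + 31*sqrt(69)/1651 ≈ -107.49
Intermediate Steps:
V = sqrt(69) ≈ 8.3066
m - (150 + 222)/((70 - 1*(-71)) + V) = -105 - (150 + 222)/((70 - 1*(-71)) + sqrt(69)) = -105 - 372/((70 + 71) + sqrt(69)) = -105 - 372/(141 + sqrt(69))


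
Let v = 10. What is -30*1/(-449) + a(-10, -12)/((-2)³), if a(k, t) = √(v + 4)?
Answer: 30/449 - √14/8 ≈ -0.40089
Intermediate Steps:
a(k, t) = √14 (a(k, t) = √(10 + 4) = √14)
-30*1/(-449) + a(-10, -12)/((-2)³) = -30*1/(-449) + √14/((-2)³) = -30*(-1/449) + √14/(-8) = 30/449 + √14*(-⅛) = 30/449 - √14/8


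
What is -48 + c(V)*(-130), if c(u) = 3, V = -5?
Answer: -438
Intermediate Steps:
-48 + c(V)*(-130) = -48 + 3*(-130) = -48 - 390 = -438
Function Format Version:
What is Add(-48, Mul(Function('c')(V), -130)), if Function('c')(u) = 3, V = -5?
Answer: -438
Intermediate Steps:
Add(-48, Mul(Function('c')(V), -130)) = Add(-48, Mul(3, -130)) = Add(-48, -390) = -438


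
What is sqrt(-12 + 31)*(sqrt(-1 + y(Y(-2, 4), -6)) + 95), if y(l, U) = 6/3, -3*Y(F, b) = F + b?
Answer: 96*sqrt(19) ≈ 418.45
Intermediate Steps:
Y(F, b) = -F/3 - b/3 (Y(F, b) = -(F + b)/3 = -F/3 - b/3)
y(l, U) = 2 (y(l, U) = 6*(1/3) = 2)
sqrt(-12 + 31)*(sqrt(-1 + y(Y(-2, 4), -6)) + 95) = sqrt(-12 + 31)*(sqrt(-1 + 2) + 95) = sqrt(19)*(sqrt(1) + 95) = sqrt(19)*(1 + 95) = sqrt(19)*96 = 96*sqrt(19)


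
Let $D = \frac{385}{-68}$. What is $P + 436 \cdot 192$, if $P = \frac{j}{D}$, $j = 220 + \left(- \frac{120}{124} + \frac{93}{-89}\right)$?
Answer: $\frac{88879245044}{1062215} \approx 83674.0$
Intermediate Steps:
$D = - \frac{385}{68}$ ($D = 385 \left(- \frac{1}{68}\right) = - \frac{385}{68} \approx -5.6618$)
$j = \frac{601427}{2759}$ ($j = 220 + \left(\left(-120\right) \frac{1}{124} + 93 \left(- \frac{1}{89}\right)\right) = 220 - \frac{5553}{2759} = \frac{601427}{2759} \approx 217.99$)
$P = - \frac{40897036}{1062215}$ ($P = \frac{601427}{2759 \left(- \frac{385}{68}\right)} = \frac{601427}{2759} \left(- \frac{68}{385}\right) = - \frac{40897036}{1062215} \approx -38.502$)
$P + 436 \cdot 192 = - \frac{40897036}{1062215} + 436 \cdot 192 = - \frac{40897036}{1062215} + 83712 = \frac{88879245044}{1062215}$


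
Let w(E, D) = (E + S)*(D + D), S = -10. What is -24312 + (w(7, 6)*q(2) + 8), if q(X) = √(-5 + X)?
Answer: -24304 - 36*I*√3 ≈ -24304.0 - 62.354*I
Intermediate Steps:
w(E, D) = 2*D*(-10 + E) (w(E, D) = (E - 10)*(D + D) = (-10 + E)*(2*D) = 2*D*(-10 + E))
-24312 + (w(7, 6)*q(2) + 8) = -24312 + ((2*6*(-10 + 7))*√(-5 + 2) + 8) = -24312 + ((2*6*(-3))*√(-3) + 8) = -24312 + (-36*I*√3 + 8) = -24312 + (8 - 36*I*√3) = -24304 - 36*I*√3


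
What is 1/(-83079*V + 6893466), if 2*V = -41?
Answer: 2/17193171 ≈ 1.1633e-7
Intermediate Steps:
V = -41/2 (V = (½)*(-41) = -41/2 ≈ -20.500)
1/(-83079*V + 6893466) = 1/(-83079*(-41/2) + 6893466) = 1/(3406239/2 + 6893466) = 1/(17193171/2) = 2/17193171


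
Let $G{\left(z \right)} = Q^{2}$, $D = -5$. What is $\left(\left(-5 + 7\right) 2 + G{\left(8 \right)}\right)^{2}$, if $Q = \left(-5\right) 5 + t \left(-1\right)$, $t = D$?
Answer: $163216$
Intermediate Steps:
$t = -5$
$Q = -20$ ($Q = \left(-5\right) 5 - -5 = -25 + 5 = -20$)
$G{\left(z \right)} = 400$ ($G{\left(z \right)} = \left(-20\right)^{2} = 400$)
$\left(\left(-5 + 7\right) 2 + G{\left(8 \right)}\right)^{2} = \left(\left(-5 + 7\right) 2 + 400\right)^{2} = \left(2 \cdot 2 + 400\right)^{2} = \left(4 + 400\right)^{2} = 404^{2} = 163216$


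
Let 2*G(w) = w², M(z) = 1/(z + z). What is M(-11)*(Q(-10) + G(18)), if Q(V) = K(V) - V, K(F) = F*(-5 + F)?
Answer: -161/11 ≈ -14.636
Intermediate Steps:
M(z) = 1/(2*z)
Q(V) = -V + V*(-5 + V) (Q(V) = V*(-5 + V) - V = -V + V*(-5 + V))
G(w) = w²/2
M(-11)*(Q(-10) + G(18)) = ((½)/(-11))*(-10*(-6 - 10) + (½)*18²) = ((½)*(-1/11))*(-10*(-16) + (½)*324) = -(160 + 162)/22 = -1/22*322 = -161/11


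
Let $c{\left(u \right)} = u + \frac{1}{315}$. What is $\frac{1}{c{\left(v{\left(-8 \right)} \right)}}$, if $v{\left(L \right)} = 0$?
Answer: $315$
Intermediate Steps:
$c{\left(u \right)} = \frac{1}{315} + u$ ($c{\left(u \right)} = u + \frac{1}{315} = \frac{1}{315} + u$)
$\frac{1}{c{\left(v{\left(-8 \right)} \right)}} = \frac{1}{\frac{1}{315} + 0} = \frac{1}{\frac{1}{315}} = 315$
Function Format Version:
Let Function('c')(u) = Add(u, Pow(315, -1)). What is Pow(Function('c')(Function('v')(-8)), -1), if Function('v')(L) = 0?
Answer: 315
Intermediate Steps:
Function('c')(u) = Add(Rational(1, 315), u) (Function('c')(u) = Add(u, Rational(1, 315)) = Add(Rational(1, 315), u))
Pow(Function('c')(Function('v')(-8)), -1) = Pow(Add(Rational(1, 315), 0), -1) = Pow(Rational(1, 315), -1) = 315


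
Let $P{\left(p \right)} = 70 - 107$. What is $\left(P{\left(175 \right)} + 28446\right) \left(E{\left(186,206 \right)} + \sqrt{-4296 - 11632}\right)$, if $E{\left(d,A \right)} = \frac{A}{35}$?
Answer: $\frac{5852254}{35} + 56818 i \sqrt{3982} \approx 1.6721 \cdot 10^{5} + 3.5854 \cdot 10^{6} i$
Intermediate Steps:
$P{\left(p \right)} = -37$ ($P{\left(p \right)} = 70 - 107 = -37$)
$E{\left(d,A \right)} = \frac{A}{35}$ ($E{\left(d,A \right)} = A \frac{1}{35} = \frac{A}{35}$)
$\left(P{\left(175 \right)} + 28446\right) \left(E{\left(186,206 \right)} + \sqrt{-4296 - 11632}\right) = \left(-37 + 28446\right) \left(\frac{1}{35} \cdot 206 + \sqrt{-4296 - 11632}\right) = 28409 \left(\frac{206}{35} + \sqrt{-15928}\right) = 28409 \left(\frac{206}{35} + 2 i \sqrt{3982}\right) = \frac{5852254}{35} + 56818 i \sqrt{3982}$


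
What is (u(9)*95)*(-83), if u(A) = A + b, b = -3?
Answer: -47310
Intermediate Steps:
u(A) = -3 + A (u(A) = A - 3 = -3 + A)
(u(9)*95)*(-83) = ((-3 + 9)*95)*(-83) = (6*95)*(-83) = 570*(-83) = -47310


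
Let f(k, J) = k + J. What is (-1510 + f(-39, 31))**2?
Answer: 2304324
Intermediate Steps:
f(k, J) = J + k
(-1510 + f(-39, 31))**2 = (-1510 + (31 - 39))**2 = (-1510 - 8)**2 = (-1518)**2 = 2304324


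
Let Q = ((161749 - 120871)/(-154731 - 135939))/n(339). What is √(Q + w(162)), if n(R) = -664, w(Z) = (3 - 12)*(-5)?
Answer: 3*√1293439549633590/16083740 ≈ 6.7082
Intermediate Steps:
w(Z) = 45 (w(Z) = -9*(-5) = 45)
Q = 6813/32167480 (Q = ((161749 - 120871)/(-154731 - 135939))/(-664) = (40878/(-290670))*(-1/664) = (40878*(-1/290670))*(-1/664) = -6813/48445*(-1/664) = 6813/32167480 ≈ 0.00021180)
√(Q + w(162)) = √(6813/32167480 + 45) = √(1447543413/32167480) = 3*√1293439549633590/16083740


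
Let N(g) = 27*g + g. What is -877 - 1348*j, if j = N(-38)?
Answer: 1433395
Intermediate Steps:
N(g) = 28*g
j = -1064 (j = 28*(-38) = -1064)
-877 - 1348*j = -877 - 1348*(-1064) = -877 + 1434272 = 1433395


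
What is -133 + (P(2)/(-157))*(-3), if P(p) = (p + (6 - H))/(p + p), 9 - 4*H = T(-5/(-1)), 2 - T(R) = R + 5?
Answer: -334051/2512 ≈ -132.98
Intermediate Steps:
T(R) = -3 - R (T(R) = 2 - (R + 5) = 2 - (5 + R) = 2 + (-5 - R) = -3 - R)
H = 17/4 (H = 9/4 - (-3 - (-5)/(-1))/4 = 9/4 - (-3 - (-5)*(-1))/4 = 9/4 - (-3 - 1*5)/4 = 9/4 - (-3 - 5)/4 = 9/4 - 1/4*(-8) = 9/4 + 2 = 17/4 ≈ 4.2500)
P(p) = (7/4 + p)/(2*p) (P(p) = (p + (6 - 1*17/4))/(p + p) = (p + (6 - 17/4))/((2*p)) = (p + 7/4)*(1/(2*p)) = (7/4 + p)*(1/(2*p)) = (7/4 + p)/(2*p))
-133 + (P(2)/(-157))*(-3) = -133 + (((1/8)*(7 + 4*2)/2)/(-157))*(-3) = -133 + (((1/8)*(1/2)*(7 + 8))*(-1/157))*(-3) = -133 + (((1/8)*(1/2)*15)*(-1/157))*(-3) = -133 + ((15/16)*(-1/157))*(-3) = -133 - 15/2512*(-3) = -133 + 45/2512 = -334051/2512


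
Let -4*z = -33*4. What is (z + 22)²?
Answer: 3025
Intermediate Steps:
z = 33 (z = -(-33)*4/4 = -¼*(-132) = 33)
(z + 22)² = (33 + 22)² = 55² = 3025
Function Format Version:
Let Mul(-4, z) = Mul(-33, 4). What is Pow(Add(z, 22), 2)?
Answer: 3025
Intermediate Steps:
z = 33 (z = Mul(Rational(-1, 4), Mul(-33, 4)) = Mul(Rational(-1, 4), -132) = 33)
Pow(Add(z, 22), 2) = Pow(Add(33, 22), 2) = Pow(55, 2) = 3025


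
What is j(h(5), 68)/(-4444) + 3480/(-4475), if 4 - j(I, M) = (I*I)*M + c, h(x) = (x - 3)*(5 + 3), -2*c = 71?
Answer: 24903567/7954760 ≈ 3.1306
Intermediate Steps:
c = -71/2 (c = -½*71 = -71/2 ≈ -35.500)
h(x) = -24 + 8*x (h(x) = (-3 + x)*8 = -24 + 8*x)
j(I, M) = 79/2 - M*I² (j(I, M) = 4 - ((I*I)*M - 71/2) = 4 - (I²*M - 71/2) = 4 - (M*I² - 71/2) = 4 - (-71/2 + M*I²) = 4 + (71/2 - M*I²) = 79/2 - M*I²)
j(h(5), 68)/(-4444) + 3480/(-4475) = (79/2 - 1*68*(-24 + 8*5)²)/(-4444) + 3480/(-4475) = (79/2 - 1*68*(-24 + 40)²)*(-1/4444) + 3480*(-1/4475) = (79/2 - 1*68*16²)*(-1/4444) - 696/895 = (79/2 - 1*68*256)*(-1/4444) - 696/895 = (79/2 - 17408)*(-1/4444) - 696/895 = -34737/2*(-1/4444) - 696/895 = 34737/8888 - 696/895 = 24903567/7954760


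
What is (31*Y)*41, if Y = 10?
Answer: 12710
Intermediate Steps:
(31*Y)*41 = (31*10)*41 = 310*41 = 12710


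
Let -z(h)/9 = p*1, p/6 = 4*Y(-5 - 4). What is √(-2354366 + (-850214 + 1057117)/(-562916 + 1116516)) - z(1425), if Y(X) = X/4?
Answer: -486 + 9*I*√5567510821002/13840 ≈ -486.0 + 1534.4*I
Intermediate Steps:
Y(X) = X/4 (Y(X) = X*(¼) = X/4)
p = -54 (p = 6*(4*((-5 - 4)/4)) = 6*(4*((¼)*(-9))) = 6*(4*(-9/4)) = 6*(-9) = -54)
z(h) = 486 (z(h) = -(-486) = -9*(-54) = 486)
√(-2354366 + (-850214 + 1057117)/(-562916 + 1116516)) - z(1425) = √(-2354366 + (-850214 + 1057117)/(-562916 + 1116516)) - 1*486 = √(-2354366 + 206903/553600) - 486 = √(-1303376810697/553600) - 486 = 9*I*√5567510821002/13840 - 486 = -486 + 9*I*√5567510821002/13840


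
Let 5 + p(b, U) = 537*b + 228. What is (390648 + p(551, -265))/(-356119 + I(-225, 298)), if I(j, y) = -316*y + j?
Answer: -343379/225256 ≈ -1.5244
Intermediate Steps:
I(j, y) = j - 316*y
p(b, U) = 223 + 537*b (p(b, U) = -5 + (537*b + 228) = -5 + (228 + 537*b) = 223 + 537*b)
(390648 + p(551, -265))/(-356119 + I(-225, 298)) = (390648 + (223 + 537*551))/(-356119 + (-225 - 316*298)) = (390648 + (223 + 295887))/(-356119 + (-225 - 94168)) = (390648 + 296110)/(-356119 - 94393) = 686758/(-450512) = 686758*(-1/450512) = -343379/225256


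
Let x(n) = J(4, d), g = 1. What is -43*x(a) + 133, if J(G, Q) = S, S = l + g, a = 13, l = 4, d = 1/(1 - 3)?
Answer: -82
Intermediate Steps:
d = -1/2 (d = 1/(-2) = -1/2 ≈ -0.50000)
S = 5 (S = 4 + 1 = 5)
J(G, Q) = 5
x(n) = 5
-43*x(a) + 133 = -43*5 + 133 = -215 + 133 = -82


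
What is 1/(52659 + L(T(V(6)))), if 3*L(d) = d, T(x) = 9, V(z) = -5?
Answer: 1/52662 ≈ 1.8989e-5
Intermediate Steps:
L(d) = d/3
1/(52659 + L(T(V(6)))) = 1/(52659 + (⅓)*9) = 1/(52659 + 3) = 1/52662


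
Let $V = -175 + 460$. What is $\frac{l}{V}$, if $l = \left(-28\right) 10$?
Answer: $- \frac{56}{57} \approx -0.98246$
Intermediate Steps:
$V = 285$
$l = -280$
$\frac{l}{V} = - \frac{280}{285} = \left(-280\right) \frac{1}{285} = - \frac{56}{57}$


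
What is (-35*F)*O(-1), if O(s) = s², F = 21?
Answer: -735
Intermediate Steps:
(-35*F)*O(-1) = -35*21*(-1)² = -735*1 = -735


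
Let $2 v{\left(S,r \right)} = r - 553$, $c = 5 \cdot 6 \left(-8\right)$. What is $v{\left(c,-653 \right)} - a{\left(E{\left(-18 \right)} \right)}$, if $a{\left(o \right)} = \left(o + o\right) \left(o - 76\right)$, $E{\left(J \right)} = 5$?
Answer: $107$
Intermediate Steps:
$a{\left(o \right)} = 2 o \left(-76 + o\right)$
$c = -240$ ($c = 30 \left(-8\right) = -240$)
$v{\left(S,r \right)} = - \frac{553}{2} + \frac{r}{2}$ ($v{\left(S,r \right)} = \frac{r - 553}{2} = \frac{-553 + r}{2} = - \frac{553}{2} + \frac{r}{2}$)
$v{\left(c,-653 \right)} - a{\left(E{\left(-18 \right)} \right)} = \left(- \frac{553}{2} + \frac{1}{2} \left(-653\right)\right) - 2 \cdot 5 \left(-76 + 5\right) = \left(- \frac{553}{2} - \frac{653}{2}\right) - 2 \cdot 5 \left(-71\right) = -603 - -710 = -603 + 710 = 107$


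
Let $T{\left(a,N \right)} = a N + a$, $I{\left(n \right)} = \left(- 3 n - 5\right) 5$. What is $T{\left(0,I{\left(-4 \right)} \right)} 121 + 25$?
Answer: $25$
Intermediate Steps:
$I{\left(n \right)} = -25 - 15 n$ ($I{\left(n \right)} = \left(-5 - 3 n\right) 5 = -25 - 15 n$)
$T{\left(a,N \right)} = a + N a$ ($T{\left(a,N \right)} = N a + a = a + N a$)
$T{\left(0,I{\left(-4 \right)} \right)} 121 + 25 = 0 \left(1 - -35\right) 121 + 25 = 0 \left(1 + \left(-25 + 60\right)\right) 121 + 25 = 0 \left(1 + 35\right) 121 + 25 = 0 \cdot 36 \cdot 121 + 25 = 0 \cdot 121 + 25 = 0 + 25 = 25$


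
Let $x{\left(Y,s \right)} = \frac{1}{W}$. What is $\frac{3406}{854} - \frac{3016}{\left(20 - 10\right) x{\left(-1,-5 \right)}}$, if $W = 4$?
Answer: $- \frac{2567149}{2135} \approx -1202.4$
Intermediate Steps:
$x{\left(Y,s \right)} = \frac{1}{4}$
$\frac{3406}{854} - \frac{3016}{\left(20 - 10\right) x{\left(-1,-5 \right)}} = \frac{3406}{854} - \frac{3016}{\left(20 - 10\right) \frac{1}{4}} = 3406 \cdot \frac{1}{854} - \frac{3016}{10 \cdot \frac{1}{4}} = \frac{1703}{427} - \frac{3016}{\frac{5}{2}} = \frac{1703}{427} - \frac{6032}{5} = - \frac{2567149}{2135}$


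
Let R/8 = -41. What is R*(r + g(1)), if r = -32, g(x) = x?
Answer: 10168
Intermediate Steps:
R = -328 (R = 8*(-41) = -328)
R*(r + g(1)) = -328*(-32 + 1) = -328*(-31) = 10168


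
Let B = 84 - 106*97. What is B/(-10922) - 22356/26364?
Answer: 1028660/11997817 ≈ 0.085737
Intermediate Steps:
B = -10198 (B = 84 - 10282 = -10198)
B/(-10922) - 22356/26364 = -10198/(-10922) - 22356/26364 = -10198*(-1/10922) - 22356*1/26364 = 5099/5461 - 1863/2197 = 1028660/11997817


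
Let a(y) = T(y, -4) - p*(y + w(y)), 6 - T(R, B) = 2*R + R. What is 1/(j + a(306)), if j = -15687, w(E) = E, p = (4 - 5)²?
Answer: -1/17211 ≈ -5.8102e-5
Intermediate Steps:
p = 1 (p = (-1)² = 1)
T(R, B) = 6 - 3*R (T(R, B) = 6 - (2*R + R) = 6 - 3*R)
a(y) = 6 - 5*y (a(y) = (6 - 3*y) - (y + y) = (6 - 3*y) - 2*y = 6 - 5*y)
1/(j + a(306)) = 1/(-15687 + (6 - 5*306)) = 1/(-15687 + (6 - 1530)) = 1/(-15687 - 1524) = 1/(-17211) = -1/17211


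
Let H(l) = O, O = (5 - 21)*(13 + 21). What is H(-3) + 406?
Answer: -138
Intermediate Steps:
O = -544 (O = -16*34 = -544)
H(l) = -544
H(-3) + 406 = -544 + 406 = -138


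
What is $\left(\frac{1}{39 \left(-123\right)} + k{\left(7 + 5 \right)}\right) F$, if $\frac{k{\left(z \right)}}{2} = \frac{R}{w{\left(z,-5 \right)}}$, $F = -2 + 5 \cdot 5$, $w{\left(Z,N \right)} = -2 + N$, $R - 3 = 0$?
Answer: $- \frac{662147}{33579} \approx -19.719$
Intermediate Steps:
$R = 3$ ($R = 3 + 0 = 3$)
$F = 23$ ($F = -2 + 25 = 23$)
$k{\left(z \right)} = - \frac{6}{7}$ ($k{\left(z \right)} = 2 \frac{3}{-2 - 5} = 2 \frac{3}{-7} = 2 \cdot 3 \left(- \frac{1}{7}\right) = 2 \left(- \frac{3}{7}\right) = - \frac{6}{7}$)
$\left(\frac{1}{39 \left(-123\right)} + k{\left(7 + 5 \right)}\right) F = \left(\frac{1}{39 \left(-123\right)} - \frac{6}{7}\right) 23 = \left(\frac{1}{39} \left(- \frac{1}{123}\right) - \frac{6}{7}\right) 23 = \left(- \frac{1}{4797} - \frac{6}{7}\right) 23 = \left(- \frac{28789}{33579}\right) 23 = - \frac{662147}{33579}$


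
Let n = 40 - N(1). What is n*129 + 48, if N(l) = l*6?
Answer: 4434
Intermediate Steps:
N(l) = 6*l
n = 34 (n = 40 - 6 = 34)
n*129 + 48 = 34*129 + 48 = 4386 + 48 = 4434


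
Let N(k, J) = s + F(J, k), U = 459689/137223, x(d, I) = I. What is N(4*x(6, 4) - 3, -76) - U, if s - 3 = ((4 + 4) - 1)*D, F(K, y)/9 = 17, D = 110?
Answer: 126608809/137223 ≈ 922.65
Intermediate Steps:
F(K, y) = 153 (F(K, y) = 9*17 = 153)
U = 459689/137223 (U = 459689*(1/137223) = 459689/137223 ≈ 3.3499)
s = 773 (s = 3 + ((4 + 4) - 1)*110 = 3 + (8 - 1)*110 = 3 + 7*110 = 3 + 770 = 773)
N(k, J) = 926 (N(k, J) = 773 + 153 = 926)
N(4*x(6, 4) - 3, -76) - U = 926 - 1*459689/137223 = 926 - 459689/137223 = 126608809/137223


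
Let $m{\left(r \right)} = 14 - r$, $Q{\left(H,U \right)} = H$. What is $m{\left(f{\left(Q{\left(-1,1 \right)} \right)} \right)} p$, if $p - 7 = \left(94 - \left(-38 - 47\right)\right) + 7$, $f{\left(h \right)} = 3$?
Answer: $2123$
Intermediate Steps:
$p = 193$ ($p = 7 + \left(\left(94 - \left(-38 - 47\right)\right) + 7\right) = 7 + \left(\left(94 - -85\right) + 7\right) = 7 + \left(\left(94 + 85\right) + 7\right) = 7 + \left(179 + 7\right) = 7 + 186 = 193$)
$m{\left(f{\left(Q{\left(-1,1 \right)} \right)} \right)} p = \left(14 - 3\right) 193 = 11 \cdot 193 = 2123$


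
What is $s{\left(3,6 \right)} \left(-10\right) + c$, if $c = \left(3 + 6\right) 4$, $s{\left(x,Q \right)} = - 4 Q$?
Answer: $276$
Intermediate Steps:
$c = 36$ ($c = 9 \cdot 4 = 36$)
$s{\left(3,6 \right)} \left(-10\right) + c = \left(-4\right) 6 \left(-10\right) + 36 = \left(-24\right) \left(-10\right) + 36 = 240 + 36 = 276$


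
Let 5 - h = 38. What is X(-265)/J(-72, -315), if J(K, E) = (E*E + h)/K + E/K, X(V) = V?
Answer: 6360/32959 ≈ 0.19297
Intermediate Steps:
h = -33 (h = 5 - 1*38 = 5 - 38 = -33)
J(K, E) = E/K + (-33 + E**2)/K (J(K, E) = (E*E - 33)/K + E/K = (E**2 - 33)/K + E/K = (-33 + E**2)/K + E/K = E/K + (-33 + E**2)/K)
X(-265)/J(-72, -315) = -265*(-72/(-33 - 315 + (-315)**2)) = -265*(-72/(-33 - 315 + 99225)) = -265/((-1/72*98877)) = -265/(-32959/24) = -265*(-24/32959) = 6360/32959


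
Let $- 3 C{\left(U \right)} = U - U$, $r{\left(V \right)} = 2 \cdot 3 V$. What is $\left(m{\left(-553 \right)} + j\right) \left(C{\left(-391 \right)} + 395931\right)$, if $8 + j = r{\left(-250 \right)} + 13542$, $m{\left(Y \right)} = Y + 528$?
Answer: $4754735379$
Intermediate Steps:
$m{\left(Y \right)} = 528 + Y$
$r{\left(V \right)} = 6 V$
$C{\left(U \right)} = 0$ ($C{\left(U \right)} = - \frac{U - U}{3} = \left(- \frac{1}{3}\right) 0 = 0$)
$j = 12034$ ($j = -8 + \left(6 \left(-250\right) + 13542\right) = -8 + \left(-1500 + 13542\right) = -8 + 12042 = 12034$)
$\left(m{\left(-553 \right)} + j\right) \left(C{\left(-391 \right)} + 395931\right) = \left(\left(528 - 553\right) + 12034\right) \left(0 + 395931\right) = \left(-25 + 12034\right) 395931 = 12009 \cdot 395931 = 4754735379$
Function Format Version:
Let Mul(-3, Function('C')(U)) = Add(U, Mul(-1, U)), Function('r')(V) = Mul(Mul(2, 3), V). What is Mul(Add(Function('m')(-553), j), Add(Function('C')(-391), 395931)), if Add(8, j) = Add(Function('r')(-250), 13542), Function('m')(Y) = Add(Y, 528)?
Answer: 4754735379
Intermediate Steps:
Function('m')(Y) = Add(528, Y)
Function('r')(V) = Mul(6, V)
Function('C')(U) = 0 (Function('C')(U) = Mul(Rational(-1, 3), Add(U, Mul(-1, U))) = Mul(Rational(-1, 3), 0) = 0)
j = 12034 (j = Add(-8, Add(Mul(6, -250), 13542)) = Add(-8, Add(-1500, 13542)) = Add(-8, 12042) = 12034)
Mul(Add(Function('m')(-553), j), Add(Function('C')(-391), 395931)) = Mul(Add(Add(528, -553), 12034), Add(0, 395931)) = Mul(Add(-25, 12034), 395931) = Mul(12009, 395931) = 4754735379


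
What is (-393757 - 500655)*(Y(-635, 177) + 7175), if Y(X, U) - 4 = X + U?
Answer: -6011343052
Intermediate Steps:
Y(X, U) = 4 + U + X (Y(X, U) = 4 + (X + U) = 4 + (U + X) = 4 + U + X)
(-393757 - 500655)*(Y(-635, 177) + 7175) = (-393757 - 500655)*((4 + 177 - 635) + 7175) = -894412*(-454 + 7175) = -894412*6721 = -6011343052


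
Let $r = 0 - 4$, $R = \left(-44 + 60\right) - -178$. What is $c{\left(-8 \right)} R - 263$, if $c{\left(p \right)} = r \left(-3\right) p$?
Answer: $-18887$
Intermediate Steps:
$R = 194$ ($R = 16 + 178 = 194$)
$r = -4$ ($r = 0 - 4 = -4$)
$c{\left(p \right)} = 12 p$ ($c{\left(p \right)} = \left(-4\right) \left(-3\right) p = 12 p$)
$c{\left(-8 \right)} R - 263 = 12 \left(-8\right) 194 - 263 = \left(-96\right) 194 - 263 = -18624 - 263 = -18887$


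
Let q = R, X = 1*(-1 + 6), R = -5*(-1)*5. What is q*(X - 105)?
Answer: -2500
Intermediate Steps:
R = 25 (R = 5*5 = 25)
X = 5 (X = 1*5 = 5)
q = 25
q*(X - 105) = 25*(5 - 105) = 25*(-100) = -2500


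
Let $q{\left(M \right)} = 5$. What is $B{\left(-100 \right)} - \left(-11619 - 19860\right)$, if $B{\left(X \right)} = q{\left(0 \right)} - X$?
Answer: $31584$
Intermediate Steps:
$B{\left(X \right)} = 5 - X$
$B{\left(-100 \right)} - \left(-11619 - 19860\right) = \left(5 - -100\right) - \left(-11619 - 19860\right) = \left(5 + 100\right) - \left(-11619 - 19860\right) = 105 - -31479 = 105 + 31479 = 31584$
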